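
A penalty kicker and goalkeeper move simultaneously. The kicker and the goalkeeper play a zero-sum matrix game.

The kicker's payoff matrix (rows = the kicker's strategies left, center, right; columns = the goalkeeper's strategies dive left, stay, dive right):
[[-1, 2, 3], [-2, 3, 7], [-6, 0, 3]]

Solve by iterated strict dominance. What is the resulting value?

Row right is strictly dominated by row center (-2>-6, 3>0, 7>3); eliminate right.
Column dive right is strictly dominated by dive left for the goalkeeper (-1<3, -2<7); eliminate dive right.
Column stay is strictly dominated by dive left for the goalkeeper (-1<2, -2<3); eliminate stay.
Row center is strictly dominated by row left (-1>-2); eliminate center.
Only (left, dive left) remains, with payoff -1.

-1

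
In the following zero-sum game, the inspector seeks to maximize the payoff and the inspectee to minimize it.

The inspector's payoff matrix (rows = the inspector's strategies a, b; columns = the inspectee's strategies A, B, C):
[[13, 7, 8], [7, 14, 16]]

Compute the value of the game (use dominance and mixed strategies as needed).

Column C is strictly dominated by B for the inspectee (it gives the inspector more in every row).
The remaining 2×2 game on (a, b) × (A, B) has no saddle point. Let the inspector play a with probability p; indifference gives 13p + 7(1−p) = 7p + 14(1−p), so p = 7/13.
Similarly the inspectee's optimal q on A is 7/13, and the value is 13·(7/13) + (7)·(6/13) = 133/13.

133/13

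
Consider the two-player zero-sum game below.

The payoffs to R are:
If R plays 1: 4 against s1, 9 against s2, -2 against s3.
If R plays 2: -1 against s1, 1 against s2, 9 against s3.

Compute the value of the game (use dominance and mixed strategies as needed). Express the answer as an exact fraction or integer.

Column s2 is strictly dominated by s1 for C (it gives R more in every row).
The remaining 2×2 game on (1, 2) × (s1, s3) has no saddle point. Let R play 1 with probability p; indifference gives 4p − (1−p) = −2p + 9(1−p), so p = 5/8.
Similarly C's optimal q on s1 is 11/16, and the value is 4·(11/16) + (-2)·(5/16) = 17/8.

17/8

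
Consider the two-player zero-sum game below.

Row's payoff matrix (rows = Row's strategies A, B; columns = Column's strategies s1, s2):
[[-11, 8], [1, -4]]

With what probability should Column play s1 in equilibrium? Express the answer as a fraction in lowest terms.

Row minima are -11 and -4, so Row's maximin is -4; column maxima are 1 and 8, so Column's minimax is 1. These differ, so the equilibrium is in mixed strategies.
Let Column play s1 with probability q. Row is indifferent when −11q + 8(1−q) = q − 4(1−q), giving q = 1/2.

1/2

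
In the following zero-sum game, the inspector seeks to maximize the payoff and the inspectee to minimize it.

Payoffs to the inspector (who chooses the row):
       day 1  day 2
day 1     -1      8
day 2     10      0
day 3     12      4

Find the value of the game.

Row day 2 is strictly dominated by row day 3, so the inspector never plays it.
The remaining 2×2 game on (day 1, day 3) × (day 1, day 2) has no saddle point. Let the inspector play day 1 with probability p; indifference gives −p + 12(1−p) = 8p + 4(1−p), so p = 8/17.
Similarly the inspectee's optimal q on day 1 is 4/17, and the value is -1·(4/17) + (8)·(13/17) = 100/17.

100/17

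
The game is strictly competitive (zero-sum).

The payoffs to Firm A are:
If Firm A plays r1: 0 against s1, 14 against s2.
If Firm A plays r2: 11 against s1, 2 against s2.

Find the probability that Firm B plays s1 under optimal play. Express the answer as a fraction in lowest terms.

12/23

Row minima are 0 and 2, so Firm A's maximin is 2; column maxima are 11 and 14, so Firm B's minimax is 11. These differ, so the equilibrium is in mixed strategies.
Let Firm B play s1 with probability q. Firm A is indifferent when 14(1−q) = 11q + 2(1−q), giving q = 12/23.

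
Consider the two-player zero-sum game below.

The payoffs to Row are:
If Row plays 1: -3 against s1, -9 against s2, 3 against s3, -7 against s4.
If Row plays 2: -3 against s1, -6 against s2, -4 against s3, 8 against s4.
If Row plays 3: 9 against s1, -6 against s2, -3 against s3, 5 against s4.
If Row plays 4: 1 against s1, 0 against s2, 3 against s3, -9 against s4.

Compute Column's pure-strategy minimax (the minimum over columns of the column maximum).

0

The worst case (largest entry) in each column is s1: 9, s2: 0, s3: 3, s4: 8.
The best (smallest) of these is 0.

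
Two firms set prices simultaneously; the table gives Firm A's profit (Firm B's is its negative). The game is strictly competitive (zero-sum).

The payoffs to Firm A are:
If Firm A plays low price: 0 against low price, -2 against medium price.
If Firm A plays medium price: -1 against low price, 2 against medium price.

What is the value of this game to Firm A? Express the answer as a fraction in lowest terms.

Row minima are -2 and -1, so Firm A's maximin is -1; column maxima are 0 and 2, so Firm B's minimax is 0. These differ, so the equilibrium is in mixed strategies.
Let Firm A play low price with probability p. Firm B is indifferent when −(1−p) = −2p + 2(1−p), giving p = 3/5.
Let Firm B play low price with probability q. Firm A is indifferent when −2(1−q) = −q + 2(1−q), giving q = 4/5.
The value is 0·(4/5) + (-2)·(1/5) = -2/5.

-2/5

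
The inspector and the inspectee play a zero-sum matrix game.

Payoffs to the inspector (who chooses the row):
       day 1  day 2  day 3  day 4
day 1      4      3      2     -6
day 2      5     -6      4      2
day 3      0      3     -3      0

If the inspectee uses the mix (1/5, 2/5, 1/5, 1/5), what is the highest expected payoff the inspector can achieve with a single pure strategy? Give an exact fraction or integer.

6/5

day 1: (4)·(1/5) + (3)·(2/5) + (2)·(1/5) + (-6)·(1/5) = 6/5.
day 2: (5)·(1/5) + (-6)·(2/5) + (4)·(1/5) + (2)·(1/5) = -1/5.
day 3: (0)·(1/5) + (3)·(2/5) + (-3)·(1/5) + (0)·(1/5) = 3/5.
The best pure response is day 1 with expected payoff 6/5.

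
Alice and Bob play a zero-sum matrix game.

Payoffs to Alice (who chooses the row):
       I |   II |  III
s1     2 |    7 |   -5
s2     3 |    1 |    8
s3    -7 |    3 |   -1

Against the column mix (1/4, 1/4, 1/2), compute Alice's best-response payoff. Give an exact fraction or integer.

s1: (2)·(1/4) + (7)·(1/4) + (-5)·(1/2) = -1/4.
s2: (3)·(1/4) + (1)·(1/4) + (8)·(1/2) = 5.
s3: (-7)·(1/4) + (3)·(1/4) + (-1)·(1/2) = -3/2.
The best pure response is s2 with expected payoff 5.

5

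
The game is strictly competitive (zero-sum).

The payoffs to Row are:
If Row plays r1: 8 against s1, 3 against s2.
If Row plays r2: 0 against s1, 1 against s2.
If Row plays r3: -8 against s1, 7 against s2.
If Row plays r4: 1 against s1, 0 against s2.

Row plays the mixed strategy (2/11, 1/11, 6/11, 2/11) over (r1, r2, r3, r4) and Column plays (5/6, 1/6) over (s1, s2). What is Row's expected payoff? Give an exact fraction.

-101/66

Against (5/6, 1/6), each row's expected payoff is r1: 43/6; r2: 1/6; r3: -11/2; r4: 5/6.
Taking the (2/11, 1/11, 6/11, 2/11)-weighted average: (2/11)·(43/6) + (1/11)·(1/6) + (6/11)·(-11/2) + (2/11)·(5/6) = -101/66.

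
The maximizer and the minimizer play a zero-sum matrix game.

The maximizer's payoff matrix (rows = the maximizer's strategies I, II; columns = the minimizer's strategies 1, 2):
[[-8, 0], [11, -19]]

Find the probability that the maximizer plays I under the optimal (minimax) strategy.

Row minima are -8 and -19, so the maximizer's maximin is -8; column maxima are 11 and 0, so the minimizer's minimax is 0. These differ, so the equilibrium is in mixed strategies.
Let the maximizer play I with probability p. The minimizer is indifferent when −8p + 11(1−p) = −19(1−p), giving p = 15/19.

15/19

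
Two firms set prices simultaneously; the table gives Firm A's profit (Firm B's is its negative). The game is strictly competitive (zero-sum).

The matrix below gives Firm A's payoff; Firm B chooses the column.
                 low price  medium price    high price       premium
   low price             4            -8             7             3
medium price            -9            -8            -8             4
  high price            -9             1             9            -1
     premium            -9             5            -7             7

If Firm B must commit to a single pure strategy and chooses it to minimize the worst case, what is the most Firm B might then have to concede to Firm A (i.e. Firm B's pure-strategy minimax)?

4

The worst case (largest entry) in each column is low price: 4, medium price: 5, high price: 9, premium: 7.
The best (smallest) of these is 4.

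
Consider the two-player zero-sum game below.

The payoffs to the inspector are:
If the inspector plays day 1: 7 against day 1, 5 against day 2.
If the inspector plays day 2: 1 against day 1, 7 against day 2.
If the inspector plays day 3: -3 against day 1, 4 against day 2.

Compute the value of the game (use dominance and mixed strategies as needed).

11/2

Row day 3 is strictly dominated by row day 2, so the inspector never plays it.
The remaining 2×2 game on (day 1, day 2) × (day 1, day 2) has no saddle point. Let the inspector play day 1 with probability p; indifference gives 7p + (1−p) = 5p + 7(1−p), so p = 3/4.
Similarly the inspectee's optimal q on day 1 is 1/4, and the value is 7·(1/4) + (5)·(3/4) = 11/2.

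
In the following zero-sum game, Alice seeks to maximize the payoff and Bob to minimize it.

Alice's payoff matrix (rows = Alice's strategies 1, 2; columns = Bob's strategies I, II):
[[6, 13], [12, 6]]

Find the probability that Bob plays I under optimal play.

Row minima are 6 and 6, so Alice's maximin is 6; column maxima are 12 and 13, so Bob's minimax is 12. These differ, so the equilibrium is in mixed strategies.
Let Bob play I with probability q. Alice is indifferent when 6q + 13(1−q) = 12q + 6(1−q), giving q = 7/13.

7/13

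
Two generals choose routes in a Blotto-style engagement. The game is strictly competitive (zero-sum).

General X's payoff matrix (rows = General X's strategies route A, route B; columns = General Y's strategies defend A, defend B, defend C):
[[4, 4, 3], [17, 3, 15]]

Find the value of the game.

51/13

Column defend A is strictly dominated by defend C for General Y (it gives General X more in every row).
The remaining 2×2 game on (route A, route B) × (defend B, defend C) has no saddle point. Let General X play route A with probability p; indifference gives 4p + 3(1−p) = 3p + 15(1−p), so p = 12/13.
Similarly General Y's optimal q on defend B is 12/13, and the value is 4·(12/13) + (3)·(1/13) = 51/13.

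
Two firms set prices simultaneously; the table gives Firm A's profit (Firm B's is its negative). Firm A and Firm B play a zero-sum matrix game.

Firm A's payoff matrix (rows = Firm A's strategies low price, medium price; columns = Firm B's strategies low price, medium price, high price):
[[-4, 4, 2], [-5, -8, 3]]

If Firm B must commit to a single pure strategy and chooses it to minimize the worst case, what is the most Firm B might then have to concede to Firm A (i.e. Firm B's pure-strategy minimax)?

The worst case (largest entry) in each column is low price: -4, medium price: 4, high price: 3.
The best (smallest) of these is -4.

-4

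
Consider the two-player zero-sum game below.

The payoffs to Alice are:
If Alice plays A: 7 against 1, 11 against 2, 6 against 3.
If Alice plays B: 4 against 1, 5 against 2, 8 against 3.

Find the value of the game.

Column 2 is strictly dominated by 1 for Bob (it gives Alice more in every row).
The remaining 2×2 game on (A, B) × (1, 3) has no saddle point. Let Alice play A with probability p; indifference gives 7p + 4(1−p) = 6p + 8(1−p), so p = 4/5.
Similarly Bob's optimal q on 1 is 2/5, and the value is 7·(2/5) + (6)·(3/5) = 32/5.

32/5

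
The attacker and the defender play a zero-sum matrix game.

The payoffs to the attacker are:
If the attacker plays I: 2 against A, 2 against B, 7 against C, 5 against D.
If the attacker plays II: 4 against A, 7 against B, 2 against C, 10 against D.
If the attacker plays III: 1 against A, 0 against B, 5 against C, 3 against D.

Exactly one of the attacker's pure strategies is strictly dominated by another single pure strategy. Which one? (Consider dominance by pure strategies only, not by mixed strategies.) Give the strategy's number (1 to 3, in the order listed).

3

Compare III with I: 2 > 1, 2 > 0, 7 > 5, 5 > 3.
So I strictly dominates III for the attacker; III is strictly dominated.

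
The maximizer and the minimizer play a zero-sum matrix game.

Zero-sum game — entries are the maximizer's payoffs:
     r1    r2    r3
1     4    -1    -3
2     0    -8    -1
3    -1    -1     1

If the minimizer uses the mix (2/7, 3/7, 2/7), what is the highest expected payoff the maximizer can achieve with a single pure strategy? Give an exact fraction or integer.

-1/7

1: (4)·(2/7) + (-1)·(3/7) + (-3)·(2/7) = -1/7.
2: (0)·(2/7) + (-8)·(3/7) + (-1)·(2/7) = -26/7.
3: (-1)·(2/7) + (-1)·(3/7) + (1)·(2/7) = -3/7.
The best pure response is 1 with expected payoff -1/7.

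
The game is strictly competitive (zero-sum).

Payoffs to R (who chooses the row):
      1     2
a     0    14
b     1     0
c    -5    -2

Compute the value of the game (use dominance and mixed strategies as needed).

14/15

Row c is strictly dominated by row b, so R never plays it.
The remaining 2×2 game on (a, b) × (1, 2) has no saddle point. Let R play a with probability p; indifference gives (1−p) = 14p, so p = 1/15.
Similarly C's optimal q on 1 is 14/15, and the value is 0·(14/15) + (14)·(1/15) = 14/15.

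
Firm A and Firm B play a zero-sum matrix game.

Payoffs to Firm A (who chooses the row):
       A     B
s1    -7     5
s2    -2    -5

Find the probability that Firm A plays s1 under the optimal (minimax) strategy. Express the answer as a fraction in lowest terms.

Row minima are -7 and -5, so Firm A's maximin is -5; column maxima are -2 and 5, so Firm B's minimax is -2. These differ, so the equilibrium is in mixed strategies.
Let Firm A play s1 with probability p. Firm B is indifferent when −7p − 2(1−p) = 5p − 5(1−p), giving p = 1/5.

1/5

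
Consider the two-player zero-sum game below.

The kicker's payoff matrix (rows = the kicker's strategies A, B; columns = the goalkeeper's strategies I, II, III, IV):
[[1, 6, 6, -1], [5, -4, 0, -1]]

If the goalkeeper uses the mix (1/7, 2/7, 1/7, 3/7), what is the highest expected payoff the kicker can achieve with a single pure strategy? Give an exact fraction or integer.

A: (1)·(1/7) + (6)·(2/7) + (6)·(1/7) + (-1)·(3/7) = 16/7.
B: (5)·(1/7) + (-4)·(2/7) + (0)·(1/7) + (-1)·(3/7) = -6/7.
The best pure response is A with expected payoff 16/7.

16/7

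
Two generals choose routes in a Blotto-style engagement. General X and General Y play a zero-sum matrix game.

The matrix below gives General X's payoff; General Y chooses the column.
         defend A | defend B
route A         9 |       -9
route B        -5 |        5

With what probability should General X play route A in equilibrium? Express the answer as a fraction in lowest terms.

5/14

Row minima are -9 and -5, so General X's maximin is -5; column maxima are 9 and 5, so General Y's minimax is 5. These differ, so the equilibrium is in mixed strategies.
Let General X play route A with probability p. General Y is indifferent when 9p − 5(1−p) = −9p + 5(1−p), giving p = 5/14.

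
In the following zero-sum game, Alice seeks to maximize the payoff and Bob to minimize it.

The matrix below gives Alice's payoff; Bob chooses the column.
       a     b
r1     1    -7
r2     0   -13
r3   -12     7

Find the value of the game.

-77/27

Row r2 is strictly dominated by row r1, so Alice never plays it.
The remaining 2×2 game on (r1, r3) × (a, b) has no saddle point. Let Alice play r1 with probability p; indifference gives p − 12(1−p) = −7p + 7(1−p), so p = 19/27.
Similarly Bob's optimal q on a is 14/27, and the value is 1·(14/27) + (-7)·(13/27) = -77/27.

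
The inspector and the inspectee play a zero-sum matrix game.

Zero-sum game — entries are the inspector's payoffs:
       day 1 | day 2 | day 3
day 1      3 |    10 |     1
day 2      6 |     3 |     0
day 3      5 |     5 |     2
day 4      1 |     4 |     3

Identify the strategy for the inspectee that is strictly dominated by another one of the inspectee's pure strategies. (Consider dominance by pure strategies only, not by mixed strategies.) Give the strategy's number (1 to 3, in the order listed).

2

The inspectee prefers columns that give the inspector less. Compare day 2 with day 3: 1 < 10, 0 < 3, 2 < 5, 3 < 4.
So day 3 strictly dominates day 2 for the inspectee; day 2 is strictly dominated.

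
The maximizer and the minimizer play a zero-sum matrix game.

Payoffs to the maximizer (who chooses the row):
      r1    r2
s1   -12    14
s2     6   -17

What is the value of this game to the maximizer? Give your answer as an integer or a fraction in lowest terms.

Row minima are -12 and -17, so the maximizer's maximin is -12; column maxima are 6 and 14, so the minimizer's minimax is 6. These differ, so the equilibrium is in mixed strategies.
Let the maximizer play s1 with probability p. The minimizer is indifferent when −12p + 6(1−p) = 14p − 17(1−p), giving p = 23/49.
Let the minimizer play r1 with probability q. The maximizer is indifferent when −12q + 14(1−q) = 6q − 17(1−q), giving q = 31/49.
The value is -12·(31/49) + (14)·(18/49) = -120/49.

-120/49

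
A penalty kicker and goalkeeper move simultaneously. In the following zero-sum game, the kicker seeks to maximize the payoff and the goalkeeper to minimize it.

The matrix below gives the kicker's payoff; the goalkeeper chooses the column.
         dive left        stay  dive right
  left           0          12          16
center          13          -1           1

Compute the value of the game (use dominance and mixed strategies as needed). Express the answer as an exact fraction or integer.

Column dive right is strictly dominated by stay for the goalkeeper (it gives the kicker more in every row).
The remaining 2×2 game on (left, center) × (dive left, stay) has no saddle point. Let the kicker play left with probability p; indifference gives 13(1−p) = 12p − (1−p), so p = 7/13.
Similarly the goalkeeper's optimal q on dive left is 1/2, and the value is 0·(1/2) + (12)·(1/2) = 6.

6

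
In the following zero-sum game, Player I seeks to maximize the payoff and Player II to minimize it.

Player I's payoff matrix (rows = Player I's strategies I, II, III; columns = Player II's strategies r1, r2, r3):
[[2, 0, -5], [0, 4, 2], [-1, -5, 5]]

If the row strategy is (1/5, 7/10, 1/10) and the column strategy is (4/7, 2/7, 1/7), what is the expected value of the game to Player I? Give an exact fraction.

Against (4/7, 2/7, 1/7), each row's expected payoff is I: 3/7; II: 10/7; III: -9/7.
Taking the (1/5, 7/10, 1/10)-weighted average: (1/5)·(3/7) + (7/10)·(10/7) + (1/10)·(-9/7) = 67/70.

67/70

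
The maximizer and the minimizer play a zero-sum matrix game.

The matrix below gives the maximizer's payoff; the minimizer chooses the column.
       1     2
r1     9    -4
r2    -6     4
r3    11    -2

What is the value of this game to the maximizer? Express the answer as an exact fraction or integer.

32/23

Row r1 is strictly dominated by row r3, so the maximizer never plays it.
The remaining 2×2 game on (r2, r3) × (1, 2) has no saddle point. Let the maximizer play r2 with probability p; indifference gives −6p + 11(1−p) = 4p − 2(1−p), so p = 13/23.
Similarly the minimizer's optimal q on 1 is 6/23, and the value is -6·(6/23) + (4)·(17/23) = 32/23.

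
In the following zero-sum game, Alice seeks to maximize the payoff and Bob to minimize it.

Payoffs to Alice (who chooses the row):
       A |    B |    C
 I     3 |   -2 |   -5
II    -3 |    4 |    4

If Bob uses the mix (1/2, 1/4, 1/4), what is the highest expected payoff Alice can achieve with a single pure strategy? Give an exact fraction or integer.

1/2

I: (3)·(1/2) + (-2)·(1/4) + (-5)·(1/4) = -1/4.
II: (-3)·(1/2) + (4)·(1/4) + (4)·(1/4) = 1/2.
The best pure response is II with expected payoff 1/2.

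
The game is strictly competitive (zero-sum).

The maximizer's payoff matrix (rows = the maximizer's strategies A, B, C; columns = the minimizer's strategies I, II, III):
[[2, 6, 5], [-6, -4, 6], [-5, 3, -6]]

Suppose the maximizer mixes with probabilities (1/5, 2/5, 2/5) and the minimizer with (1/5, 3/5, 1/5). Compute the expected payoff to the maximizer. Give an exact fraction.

-3/25

Against (1/5, 3/5, 1/5), each row's expected payoff is A: 5; B: -12/5; C: -2/5.
Taking the (1/5, 2/5, 2/5)-weighted average: (1/5)·(5) + (2/5)·(-12/5) + (2/5)·(-2/5) = -3/25.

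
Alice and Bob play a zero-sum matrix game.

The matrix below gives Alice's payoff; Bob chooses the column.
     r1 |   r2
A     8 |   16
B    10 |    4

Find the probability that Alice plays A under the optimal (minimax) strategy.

Row minima are 8 and 4, so Alice's maximin is 8; column maxima are 10 and 16, so Bob's minimax is 10. These differ, so the equilibrium is in mixed strategies.
Let Alice play A with probability p. Bob is indifferent when 8p + 10(1−p) = 16p + 4(1−p), giving p = 3/7.

3/7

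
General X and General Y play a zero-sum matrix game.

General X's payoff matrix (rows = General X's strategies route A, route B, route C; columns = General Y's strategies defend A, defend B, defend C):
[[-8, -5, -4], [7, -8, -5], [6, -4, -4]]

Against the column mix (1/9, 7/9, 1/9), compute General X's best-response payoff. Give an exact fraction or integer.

-26/9

route A: (-8)·(1/9) + (-5)·(7/9) + (-4)·(1/9) = -47/9.
route B: (7)·(1/9) + (-8)·(7/9) + (-5)·(1/9) = -6.
route C: (6)·(1/9) + (-4)·(7/9) + (-4)·(1/9) = -26/9.
The best pure response is route C with expected payoff -26/9.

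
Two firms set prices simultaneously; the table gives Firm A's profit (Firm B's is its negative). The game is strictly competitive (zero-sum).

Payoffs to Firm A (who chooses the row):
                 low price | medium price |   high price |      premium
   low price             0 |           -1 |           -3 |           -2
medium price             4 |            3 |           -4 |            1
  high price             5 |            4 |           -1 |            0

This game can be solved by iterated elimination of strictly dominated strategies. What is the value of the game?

Column premium is strictly dominated by high price for Firm B (-3<-2, -4<1, -1<0); eliminate premium.
Row medium price is strictly dominated by row high price (5>4, 4>3, -1>-4); eliminate medium price.
Row low price is strictly dominated by row high price (5>0, 4>-1, -1>-3); eliminate low price.
Column medium price is strictly dominated by high price for Firm B (-1<4); eliminate medium price.
Column low price is strictly dominated by high price for Firm B (-1<5); eliminate low price.
Only (high price, high price) remains, with payoff -1.

-1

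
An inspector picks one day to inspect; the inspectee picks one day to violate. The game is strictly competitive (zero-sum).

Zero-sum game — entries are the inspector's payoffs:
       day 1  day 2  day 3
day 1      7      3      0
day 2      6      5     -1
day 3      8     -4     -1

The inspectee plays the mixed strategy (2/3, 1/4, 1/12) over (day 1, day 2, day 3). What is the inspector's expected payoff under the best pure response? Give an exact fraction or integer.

day 1: (7)·(2/3) + (3)·(1/4) + (0)·(1/12) = 65/12.
day 2: (6)·(2/3) + (5)·(1/4) + (-1)·(1/12) = 31/6.
day 3: (8)·(2/3) + (-4)·(1/4) + (-1)·(1/12) = 17/4.
The best pure response is day 1 with expected payoff 65/12.

65/12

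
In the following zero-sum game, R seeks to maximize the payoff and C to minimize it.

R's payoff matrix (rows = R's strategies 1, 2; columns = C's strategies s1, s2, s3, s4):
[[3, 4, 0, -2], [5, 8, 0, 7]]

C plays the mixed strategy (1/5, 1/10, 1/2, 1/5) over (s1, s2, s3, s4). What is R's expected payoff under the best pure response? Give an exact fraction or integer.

1: (3)·(1/5) + (4)·(1/10) + (0)·(1/2) + (-2)·(1/5) = 3/5.
2: (5)·(1/5) + (8)·(1/10) + (0)·(1/2) + (7)·(1/5) = 16/5.
The best pure response is 2 with expected payoff 16/5.

16/5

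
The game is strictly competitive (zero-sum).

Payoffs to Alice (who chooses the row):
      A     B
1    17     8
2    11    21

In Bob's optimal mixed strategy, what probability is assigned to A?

Row minima are 8 and 11, so Alice's maximin is 11; column maxima are 17 and 21, so Bob's minimax is 17. These differ, so the equilibrium is in mixed strategies.
Let Bob play A with probability q. Alice is indifferent when 17q + 8(1−q) = 11q + 21(1−q), giving q = 13/19.

13/19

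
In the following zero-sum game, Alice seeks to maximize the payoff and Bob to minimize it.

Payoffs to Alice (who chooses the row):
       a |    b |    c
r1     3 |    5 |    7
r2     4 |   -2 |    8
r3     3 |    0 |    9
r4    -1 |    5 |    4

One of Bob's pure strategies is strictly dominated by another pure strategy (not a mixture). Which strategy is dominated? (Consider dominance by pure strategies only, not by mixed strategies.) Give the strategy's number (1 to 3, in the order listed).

3

Bob prefers columns that give Alice less. Compare c with a: 3 < 7, 4 < 8, 3 < 9, -1 < 4.
So a strictly dominates c for Bob; c is strictly dominated.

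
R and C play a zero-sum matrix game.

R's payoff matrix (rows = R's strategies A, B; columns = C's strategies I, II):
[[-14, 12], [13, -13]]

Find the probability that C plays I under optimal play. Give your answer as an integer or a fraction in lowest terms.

25/52

Row minima are -14 and -13, so R's maximin is -13; column maxima are 13 and 12, so C's minimax is 12. These differ, so the equilibrium is in mixed strategies.
Let C play I with probability q. R is indifferent when −14q + 12(1−q) = 13q − 13(1−q), giving q = 25/52.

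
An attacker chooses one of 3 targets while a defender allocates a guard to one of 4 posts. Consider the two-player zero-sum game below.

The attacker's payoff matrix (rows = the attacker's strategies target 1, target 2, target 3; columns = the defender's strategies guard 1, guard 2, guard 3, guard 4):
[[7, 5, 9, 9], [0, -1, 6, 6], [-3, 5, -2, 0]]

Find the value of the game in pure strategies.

5

Row minima: 5, -1, -3 → the attacker's maximin is 5.
Column maxima: 7, 5, 9, 9 → the defender's minimax is 5.
They coincide at (target 1, guard 2), so the value is 5.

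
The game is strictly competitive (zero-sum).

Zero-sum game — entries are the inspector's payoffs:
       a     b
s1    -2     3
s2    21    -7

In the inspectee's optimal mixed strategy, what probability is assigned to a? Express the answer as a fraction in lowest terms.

Row minima are -2 and -7, so the inspector's maximin is -2; column maxima are 21 and 3, so the inspectee's minimax is 3. These differ, so the equilibrium is in mixed strategies.
Let the inspectee play a with probability q. The inspector is indifferent when −2q + 3(1−q) = 21q − 7(1−q), giving q = 10/33.

10/33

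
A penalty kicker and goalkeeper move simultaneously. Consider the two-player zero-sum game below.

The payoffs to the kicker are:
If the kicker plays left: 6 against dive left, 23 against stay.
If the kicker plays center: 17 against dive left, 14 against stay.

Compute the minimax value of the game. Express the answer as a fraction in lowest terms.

307/20

Row minima are 6 and 14, so the kicker's maximin is 14; column maxima are 17 and 23, so the goalkeeper's minimax is 17. These differ, so the equilibrium is in mixed strategies.
Let the kicker play left with probability p. The goalkeeper is indifferent when 6p + 17(1−p) = 23p + 14(1−p), giving p = 3/20.
Let the goalkeeper play dive left with probability q. The kicker is indifferent when 6q + 23(1−q) = 17q + 14(1−q), giving q = 9/20.
The value is 6·(9/20) + (23)·(11/20) = 307/20.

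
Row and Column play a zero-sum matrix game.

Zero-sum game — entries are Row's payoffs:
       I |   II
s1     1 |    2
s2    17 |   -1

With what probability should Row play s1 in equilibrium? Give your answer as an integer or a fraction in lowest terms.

Row minima are 1 and -1, so Row's maximin is 1; column maxima are 17 and 2, so Column's minimax is 2. These differ, so the equilibrium is in mixed strategies.
Let Row play s1 with probability p. Column is indifferent when p + 17(1−p) = 2p − (1−p), giving p = 18/19.

18/19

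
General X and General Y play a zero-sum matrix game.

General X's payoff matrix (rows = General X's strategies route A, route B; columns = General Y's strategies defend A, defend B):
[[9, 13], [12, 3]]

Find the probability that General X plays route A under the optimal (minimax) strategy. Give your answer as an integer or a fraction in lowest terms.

Row minima are 9 and 3, so General X's maximin is 9; column maxima are 12 and 13, so General Y's minimax is 12. These differ, so the equilibrium is in mixed strategies.
Let General X play route A with probability p. General Y is indifferent when 9p + 12(1−p) = 13p + 3(1−p), giving p = 9/13.

9/13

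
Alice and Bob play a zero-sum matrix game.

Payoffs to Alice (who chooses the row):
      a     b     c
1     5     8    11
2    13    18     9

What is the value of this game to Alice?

Column b is strictly dominated by a for Bob (it gives Alice more in every row).
The remaining 2×2 game on (1, 2) × (a, c) has no saddle point. Let Alice play 1 with probability p; indifference gives 5p + 13(1−p) = 11p + 9(1−p), so p = 2/5.
Similarly Bob's optimal q on a is 1/5, and the value is 5·(1/5) + (11)·(4/5) = 49/5.

49/5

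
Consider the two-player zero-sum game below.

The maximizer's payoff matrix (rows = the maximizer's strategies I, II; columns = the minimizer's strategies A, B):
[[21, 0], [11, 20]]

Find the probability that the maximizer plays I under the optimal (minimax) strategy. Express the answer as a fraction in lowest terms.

3/10

Row minima are 0 and 11, so the maximizer's maximin is 11; column maxima are 21 and 20, so the minimizer's minimax is 20. These differ, so the equilibrium is in mixed strategies.
Let the maximizer play I with probability p. The minimizer is indifferent when 21p + 11(1−p) = 20(1−p), giving p = 3/10.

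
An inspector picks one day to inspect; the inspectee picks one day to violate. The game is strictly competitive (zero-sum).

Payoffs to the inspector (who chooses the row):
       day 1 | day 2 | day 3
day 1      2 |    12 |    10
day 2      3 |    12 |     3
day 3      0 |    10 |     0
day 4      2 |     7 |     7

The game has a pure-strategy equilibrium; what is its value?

Row minima: 2, 3, 0, 2 → the inspector's maximin is 3.
Column maxima: 3, 12, 10 → the inspectee's minimax is 3.
They coincide at (day 2, day 1), so the value is 3.

3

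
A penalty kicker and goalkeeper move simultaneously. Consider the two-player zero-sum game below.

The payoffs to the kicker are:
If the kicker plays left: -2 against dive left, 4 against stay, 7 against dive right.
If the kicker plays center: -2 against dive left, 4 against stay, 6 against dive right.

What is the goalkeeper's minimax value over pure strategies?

-2

The worst case (largest entry) in each column is dive left: -2, stay: 4, dive right: 7.
The best (smallest) of these is -2.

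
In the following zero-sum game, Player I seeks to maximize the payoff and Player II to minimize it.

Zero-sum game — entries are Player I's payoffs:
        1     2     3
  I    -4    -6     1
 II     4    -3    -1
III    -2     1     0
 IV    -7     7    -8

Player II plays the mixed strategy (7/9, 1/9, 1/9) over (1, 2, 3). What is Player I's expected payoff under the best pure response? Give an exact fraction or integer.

8/3

I: (-4)·(7/9) + (-6)·(1/9) + (1)·(1/9) = -11/3.
II: (4)·(7/9) + (-3)·(1/9) + (-1)·(1/9) = 8/3.
III: (-2)·(7/9) + (1)·(1/9) + (0)·(1/9) = -13/9.
IV: (-7)·(7/9) + (7)·(1/9) + (-8)·(1/9) = -50/9.
The best pure response is II with expected payoff 8/3.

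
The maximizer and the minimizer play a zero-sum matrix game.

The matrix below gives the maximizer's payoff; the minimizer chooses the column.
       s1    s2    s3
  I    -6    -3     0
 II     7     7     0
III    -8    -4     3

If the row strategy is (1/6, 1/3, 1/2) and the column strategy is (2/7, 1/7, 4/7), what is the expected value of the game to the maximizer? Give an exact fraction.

Against (2/7, 1/7, 4/7), each row's expected payoff is I: -15/7; II: 3; III: -8/7.
Taking the (1/6, 1/3, 1/2)-weighted average: (1/6)·(-15/7) + (1/3)·(3) + (1/2)·(-8/7) = 1/14.

1/14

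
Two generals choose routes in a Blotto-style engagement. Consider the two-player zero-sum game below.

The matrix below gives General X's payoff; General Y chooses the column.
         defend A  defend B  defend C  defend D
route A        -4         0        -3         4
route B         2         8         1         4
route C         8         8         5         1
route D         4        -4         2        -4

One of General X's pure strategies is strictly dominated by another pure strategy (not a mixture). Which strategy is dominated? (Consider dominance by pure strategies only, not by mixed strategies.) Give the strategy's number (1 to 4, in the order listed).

4

Compare route D with route C: 8 > 4, 8 > -4, 5 > 2, 1 > -4.
So route C strictly dominates route D for General X; route D is strictly dominated.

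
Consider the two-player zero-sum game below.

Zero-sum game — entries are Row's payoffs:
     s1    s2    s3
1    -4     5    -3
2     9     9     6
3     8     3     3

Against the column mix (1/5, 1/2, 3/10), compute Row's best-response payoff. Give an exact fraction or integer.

81/10

1: (-4)·(1/5) + (5)·(1/2) + (-3)·(3/10) = 4/5.
2: (9)·(1/5) + (9)·(1/2) + (6)·(3/10) = 81/10.
3: (8)·(1/5) + (3)·(1/2) + (3)·(3/10) = 4.
The best pure response is 2 with expected payoff 81/10.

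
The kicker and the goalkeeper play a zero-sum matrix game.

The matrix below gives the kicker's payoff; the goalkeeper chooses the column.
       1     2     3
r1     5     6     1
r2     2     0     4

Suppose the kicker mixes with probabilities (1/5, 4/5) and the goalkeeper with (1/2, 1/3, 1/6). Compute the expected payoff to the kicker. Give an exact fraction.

34/15

Against (1/2, 1/3, 1/6), each row's expected payoff is r1: 14/3; r2: 5/3.
Taking the (1/5, 4/5)-weighted average: (1/5)·(14/3) + (4/5)·(5/3) = 34/15.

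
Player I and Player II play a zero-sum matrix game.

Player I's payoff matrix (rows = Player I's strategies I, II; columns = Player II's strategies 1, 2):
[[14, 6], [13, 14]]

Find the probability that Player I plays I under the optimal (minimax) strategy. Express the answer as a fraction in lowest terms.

Row minima are 6 and 13, so Player I's maximin is 13; column maxima are 14 and 14, so Player II's minimax is 14. These differ, so the equilibrium is in mixed strategies.
Let Player I play I with probability p. Player II is indifferent when 14p + 13(1−p) = 6p + 14(1−p), giving p = 1/9.

1/9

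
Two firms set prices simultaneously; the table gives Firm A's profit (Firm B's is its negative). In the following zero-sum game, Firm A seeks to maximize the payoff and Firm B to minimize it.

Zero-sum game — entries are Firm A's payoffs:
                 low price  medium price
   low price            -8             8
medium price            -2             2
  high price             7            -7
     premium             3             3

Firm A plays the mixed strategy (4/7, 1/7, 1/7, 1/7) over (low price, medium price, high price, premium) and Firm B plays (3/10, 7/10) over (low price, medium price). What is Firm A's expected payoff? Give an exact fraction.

69/35

Against (3/10, 7/10), each row's expected payoff is low price: 16/5; medium price: 4/5; high price: -14/5; premium: 3.
Taking the (4/7, 1/7, 1/7, 1/7)-weighted average: (4/7)·(16/5) + (1/7)·(4/5) + (1/7)·(-14/5) + (1/7)·(3) = 69/35.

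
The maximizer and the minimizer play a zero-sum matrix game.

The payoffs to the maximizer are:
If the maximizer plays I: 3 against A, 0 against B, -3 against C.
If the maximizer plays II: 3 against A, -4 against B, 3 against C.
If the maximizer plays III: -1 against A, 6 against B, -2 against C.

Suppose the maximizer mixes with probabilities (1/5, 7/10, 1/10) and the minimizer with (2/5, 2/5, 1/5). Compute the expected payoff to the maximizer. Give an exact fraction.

21/50

Against (2/5, 2/5, 1/5), each row's expected payoff is I: 3/5; II: 1/5; III: 8/5.
Taking the (1/5, 7/10, 1/10)-weighted average: (1/5)·(3/5) + (7/10)·(1/5) + (1/10)·(8/5) = 21/50.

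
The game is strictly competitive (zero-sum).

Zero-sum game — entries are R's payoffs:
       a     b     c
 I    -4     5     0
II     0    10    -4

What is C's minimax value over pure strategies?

The worst case (largest entry) in each column is a: 0, b: 10, c: 0.
The best (smallest) of these is 0.

0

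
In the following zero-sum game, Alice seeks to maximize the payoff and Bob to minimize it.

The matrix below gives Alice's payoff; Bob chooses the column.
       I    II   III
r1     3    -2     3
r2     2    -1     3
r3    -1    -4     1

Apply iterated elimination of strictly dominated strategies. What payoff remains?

-1

Row r3 is strictly dominated by row r1 (3>-1, -2>-4, 3>1); eliminate r3.
Column I is strictly dominated by II for Bob (-2<3, -1<2); eliminate I.
Column III is strictly dominated by II for Bob (-2<3, -1<3); eliminate III.
Row r1 is strictly dominated by row r2 (-1>-2); eliminate r1.
Only (r2, II) remains, with payoff -1.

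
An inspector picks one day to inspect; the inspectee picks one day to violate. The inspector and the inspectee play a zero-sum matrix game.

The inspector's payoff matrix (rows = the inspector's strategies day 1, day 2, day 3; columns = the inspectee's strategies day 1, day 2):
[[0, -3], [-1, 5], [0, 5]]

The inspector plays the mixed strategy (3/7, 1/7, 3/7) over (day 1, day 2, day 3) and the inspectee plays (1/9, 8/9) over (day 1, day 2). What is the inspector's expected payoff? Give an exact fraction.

29/21

Against (1/9, 8/9), each row's expected payoff is day 1: -8/3; day 2: 13/3; day 3: 40/9.
Taking the (3/7, 1/7, 3/7)-weighted average: (3/7)·(-8/3) + (1/7)·(13/3) + (3/7)·(40/9) = 29/21.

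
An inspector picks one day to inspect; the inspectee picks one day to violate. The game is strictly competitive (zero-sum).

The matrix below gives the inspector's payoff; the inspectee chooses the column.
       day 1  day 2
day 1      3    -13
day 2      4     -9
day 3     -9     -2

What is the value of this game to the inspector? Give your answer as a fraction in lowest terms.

-89/20

Row day 1 is strictly dominated by row day 2, so the inspector never plays it.
The remaining 2×2 game on (day 2, day 3) × (day 1, day 2) has no saddle point. Let the inspector play day 2 with probability p; indifference gives 4p − 9(1−p) = −9p − 2(1−p), so p = 7/20.
Similarly the inspectee's optimal q on day 1 is 7/20, and the value is 4·(7/20) + (-9)·(13/20) = -89/20.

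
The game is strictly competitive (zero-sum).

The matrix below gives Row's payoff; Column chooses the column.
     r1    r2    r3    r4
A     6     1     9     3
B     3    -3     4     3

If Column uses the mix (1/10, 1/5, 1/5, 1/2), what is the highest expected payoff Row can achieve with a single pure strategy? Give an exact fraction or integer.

41/10

A: (6)·(1/10) + (1)·(1/5) + (9)·(1/5) + (3)·(1/2) = 41/10.
B: (3)·(1/10) + (-3)·(1/5) + (4)·(1/5) + (3)·(1/2) = 2.
The best pure response is A with expected payoff 41/10.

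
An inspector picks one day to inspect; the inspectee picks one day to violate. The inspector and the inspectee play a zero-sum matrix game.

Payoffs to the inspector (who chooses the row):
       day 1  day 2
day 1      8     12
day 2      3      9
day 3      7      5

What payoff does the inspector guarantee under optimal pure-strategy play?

8

Row minima: 8, 3, 5 → the inspector's maximin is 8.
Column maxima: 8, 12 → the inspectee's minimax is 8.
They coincide at (day 1, day 1), so the value is 8.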